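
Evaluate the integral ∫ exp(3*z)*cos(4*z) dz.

4*exp(3*z)*sin(4*z)/25 + 3*exp(3*z)*cos(4*z)/25 + C

Let I denote the integral. Integrate by parts with u = cos(4*z), dv = exp(3*z) dz, so v = exp(3*z)/3: I = exp(3*z)*cos(4*z)/3 + (4/3)·∫ exp(3*z)*sin(4*z) dz.
Apply parts again with u = sin(4*z), dv = exp(3*z) dz: ∫ exp(3*z)*sin(4*z) dz = exp(3*z)*sin(4*z)/3 − (4/3)·I. Substituting back brings back I: I = 4*exp(3*z)*sin(4*z)/9 + exp(3*z)*cos(4*z)/3 − (16/9)·I.
Solving for I: (1 + 16/9)·I equals the remaining terms, so I = (9/25)·(4*exp(3*z)*sin(4*z)/9 + exp(3*z)*cos(4*z)/3).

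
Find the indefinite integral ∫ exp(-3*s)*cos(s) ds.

exp(-3*s)*sin(s)/10 - 3*exp(-3*s)*cos(s)/10 + C

Let I denote the integral. Integrate by parts with u = cos(s), dv = exp(-3*s) ds, so v = -exp(-3*s)/3: I = -exp(-3*s)*cos(s)/3 − (1/3)·∫ exp(-3*s)*sin(s) ds.
Apply parts again with u = sin(s), dv = exp(-3*s) ds: ∫ exp(-3*s)*sin(s) ds = -exp(-3*s)*sin(s)/3 + (1/3)·I. Substituting back brings back I: I = exp(-3*s)*sin(s)/9 - exp(-3*s)*cos(s)/3 − (1/9)·I.
Solving for I: (1 + 1/9)·I equals the remaining terms, so I = (9/10)·(exp(-3*s)*sin(s)/9 - exp(-3*s)*cos(s)/3).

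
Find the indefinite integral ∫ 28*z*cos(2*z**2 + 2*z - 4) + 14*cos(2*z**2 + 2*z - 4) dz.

7*sin(2*z**2 + 2*z - 4) + C

Let u = 2*z**2 + 2*z - 4, so du = (4*z + 2) dz.
Rewriting, the integral becomes 7·∫ cos(u) du = 7·sin(u).
Substituting back, u = 2*z**2 + 2*z - 4.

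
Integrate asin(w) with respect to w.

Use integration by parts with u = arcsin(w), dv = dw.
Then du = 1/sqrt(-w**2 + 1) dw.

w*asin(w) + sqrt(-w**2 + 1) + C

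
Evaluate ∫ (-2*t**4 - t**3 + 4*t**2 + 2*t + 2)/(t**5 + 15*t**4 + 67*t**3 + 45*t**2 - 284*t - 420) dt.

-log(t - 2)/70 + log(t + 2)/6 - 103*log(t + 3)/40 + 1033*log(t + 5)/84 - 95*log(t + 7)/8 + C

Factor the denominator: (t - 2)*(t + 2)*(t + 3)*(t + 5)*(t + 7).
Partial-fraction decomposition: -95/(8*(t + 7)) + 1033/(84*(t + 5)) - 103/(40*(t + 3)) + 1/(6*(t + 2)) - 1/(70*(t - 2)).
Integrate each term: A/(t−a) contributes A·log|t−a|.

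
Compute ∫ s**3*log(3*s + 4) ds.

Use integration by parts with u = log(3*s + 4), dv = s**3 ds.
Then du = 3/(3*s + 4) ds and v = s**4/4.

s**4*log(3*s + 4)/4 - s**4/16 + s**3/9 - 2*s**2/9 + 16*s/27 - 64*log(3*s + 4)/81 + C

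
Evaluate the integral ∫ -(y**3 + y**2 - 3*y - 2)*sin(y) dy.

y**3*cos(y) - 3*y**2*sin(y) + y**2*cos(y) - 2*y*sin(y) - 9*y*cos(y) + 9*sin(y) - 4*cos(y) + C

Use integration by parts with u = y**3 + y**2 - 3*y - 2, dv = -sin(y) dy, so v = cos(y).
Apply parts 3 times (tabular method): alternate signs, differentiate u down to 0, integrate dv up.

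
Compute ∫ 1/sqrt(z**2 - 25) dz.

Substitute z = 5·sec(θ), so dz = 5·sec(θ)*tan(θ) dθ and the radical becomes sqrt(z**2 - 25) = 5·tan(θ) by the Pythagorean identity.
Integrate the resulting trig expression in θ, then back-substitute sec(θ) = z/5, tan(θ) = sqrt(z**2 - 25)/5 (absorbing any constant into C).

log(z + sqrt(z**2 - 25)) + C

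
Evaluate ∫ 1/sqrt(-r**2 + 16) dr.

asin(r/4) + C

Substitute r = 4·sin(θ), so dr = 4·cos(θ) dθ and the radical becomes sqrt(-r**2 + 16) = 4·cos(θ) by the Pythagorean identity.
Integrate the resulting trig expression in θ, then back-substitute θ = asin(r/4), sin(θ) = r/4, cos(θ) = sqrt(-r**2 + 16)/4 (absorbing any constant into C).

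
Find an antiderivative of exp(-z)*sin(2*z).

Let I denote the integral. Integrate by parts with u = sin(2*z), dv = exp(-z) dz, so v = -exp(-z): I = -exp(-z)*sin(2*z) + 2·∫ exp(-z)*cos(2*z) dz.
Apply parts again with u = cos(2*z), dv = exp(-z) dz: ∫ exp(-z)*cos(2*z) dz = -exp(-z)*cos(2*z) − 2·I. Substituting back brings back I: I = -exp(-z)*sin(2*z) - 2*exp(-z)*cos(2*z) − 4·I.
Solving for I: (1 + 4)·I equals the remaining terms, so I = (1/5)·(-exp(-z)*sin(2*z) - 2*exp(-z)*cos(2*z)).

-exp(-z)*sin(2*z)/5 - 2*exp(-z)*cos(2*z)/5 + C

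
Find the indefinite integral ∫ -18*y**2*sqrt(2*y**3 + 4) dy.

Let u = 2*y**3 + 4, so du = (6*y**2) dy.
Rewriting, the integral becomes -3·∫ √u du = -3·(2/3)u^(3/2).
Substituting back, u = 2*y**3 + 4.

-2*(2*y**3 + 4)**(3/2) + C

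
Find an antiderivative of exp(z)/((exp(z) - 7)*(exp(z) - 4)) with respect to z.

log(exp(z) - 7)/3 - log(exp(z) - 4)/3 + C

Let u = e^z, du = e^z dz.
The integral becomes ∫ du/((u-4)(u-7)); decompose into partial fractions.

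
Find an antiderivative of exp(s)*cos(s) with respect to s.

exp(s)*sin(s)/2 + exp(s)*cos(s)/2 + C

Let I denote the integral. Integrate by parts with u = cos(s), dv = exp(s) ds, so v = exp(s): I = exp(s)*cos(s) + ∫ exp(s)*sin(s) ds.
Apply parts again with u = sin(s), dv = exp(s) ds: ∫ exp(s)*sin(s) ds = exp(s)*sin(s) − I. Substituting back brings back I: I = exp(s)*sin(s) + exp(s)*cos(s) − I.
Solving for I: (1 + 1)·I equals the remaining terms, so I = (1/2)·(exp(s)*sin(s) + exp(s)*cos(s)).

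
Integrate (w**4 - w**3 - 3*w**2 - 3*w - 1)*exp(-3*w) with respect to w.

(-27*w**4 - 9*w**3 + 72*w**2 + 129*w + 70)*exp(-3*w)/81 + C

Use integration by parts with u = w**4 - w**3 - 3*w**2 - 3*w - 1, dv = exp(-3*w) dw, so v = -exp(-3*w)/3.
Apply parts 4 times (tabular method): alternate signs, differentiate u down to 0, integrate dv up.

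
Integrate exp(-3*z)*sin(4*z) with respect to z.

-3*exp(-3*z)*sin(4*z)/25 - 4*exp(-3*z)*cos(4*z)/25 + C

Let I denote the integral. Integrate by parts with u = sin(4*z), dv = exp(-3*z) dz, so v = -exp(-3*z)/3: I = -exp(-3*z)*sin(4*z)/3 + (4/3)·∫ exp(-3*z)*cos(4*z) dz.
Apply parts again with u = cos(4*z), dv = exp(-3*z) dz: ∫ exp(-3*z)*cos(4*z) dz = -exp(-3*z)*cos(4*z)/3 − (4/3)·I. Substituting back brings back I: I = -exp(-3*z)*sin(4*z)/3 - 4*exp(-3*z)*cos(4*z)/9 − (16/9)·I.
Solving for I: (1 + 16/9)·I equals the remaining terms, so I = (9/25)·(-exp(-3*z)*sin(4*z)/3 - 4*exp(-3*z)*cos(4*z)/9).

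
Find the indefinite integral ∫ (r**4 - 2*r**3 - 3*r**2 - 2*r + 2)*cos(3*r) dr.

r**4*sin(3*r)/3 - 2*r**3*sin(3*r)/3 + 4*r**3*cos(3*r)/9 - 13*r**2*sin(3*r)/9 - 2*r**2*cos(3*r)/3 - 2*r*sin(3*r)/9 - 26*r*cos(3*r)/27 + 80*sin(3*r)/81 - 2*cos(3*r)/27 + C

Use integration by parts with u = r**4 - 2*r**3 - 3*r**2 - 2*r + 2, dv = cos(3*r) dr, so v = sin(3*r)/3.
Apply parts 4 times (tabular method): alternate signs, differentiate u down to 0, integrate dv up.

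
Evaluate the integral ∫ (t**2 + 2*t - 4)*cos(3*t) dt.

Use integration by parts with u = t**2 + 2*t - 4, dv = cos(3*t) dt, so v = sin(3*t)/3.
Apply parts 2 times (tabular method): alternate signs, differentiate u down to 0, integrate dv up.

t**2*sin(3*t)/3 + 2*t*sin(3*t)/3 + 2*t*cos(3*t)/9 - 38*sin(3*t)/27 + 2*cos(3*t)/9 + C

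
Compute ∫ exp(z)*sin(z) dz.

Let I denote the integral. Integrate by parts with u = sin(z), dv = exp(z) dz, so v = exp(z): I = exp(z)*sin(z) − ∫ exp(z)*cos(z) dz.
Apply parts again with u = cos(z), dv = exp(z) dz: ∫ exp(z)*cos(z) dz = exp(z)*cos(z) + I. Substituting back brings back I: I = exp(z)*sin(z) - exp(z)*cos(z) − I.
Solving for I: (1 + 1)·I equals the remaining terms, so I = (1/2)·(exp(z)*sin(z) - exp(z)*cos(z)).

exp(z)*sin(z)/2 - exp(z)*cos(z)/2 + C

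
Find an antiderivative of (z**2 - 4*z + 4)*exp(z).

(z**2 - 6*z + 10)*exp(z) + C

Use integration by parts with u = z**2 - 4*z + 4, dv = exp(z) dz, so v = exp(z).
Apply parts 2 times (tabular method): alternate signs, differentiate u down to 0, integrate dv up.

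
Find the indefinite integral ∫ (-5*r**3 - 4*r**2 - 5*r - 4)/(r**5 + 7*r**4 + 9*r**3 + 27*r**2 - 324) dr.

Factor the denominator: (r - 2)*(r + 3)*(r + 6)*(r**2 + 9).
Partial-fraction decomposition: -4*(51*r + 89)/(585*(r**2 + 9)) + 481/(540*(r + 6)) - 11/(27*(r + 3)) - 7/(52*(r - 2)).
Integrate each term; A/(r−a) gives A·log|r−a|; the (Br+D)/(r²+p²) term gives a log and an atan.

-7*log(r - 2)/52 - 11*log(r + 3)/27 + 481*log(r + 6)/540 - 34*log(r**2 + 9)/195 - 356*atan(r/3)/1755 + C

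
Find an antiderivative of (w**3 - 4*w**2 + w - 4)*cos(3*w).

Use integration by parts with u = w**3 - 4*w**2 + w - 4, dv = cos(3*w) dw, so v = sin(3*w)/3.
Apply parts 3 times (tabular method): alternate signs, differentiate u down to 0, integrate dv up.

w**3*sin(3*w)/3 - 4*w**2*sin(3*w)/3 + w**2*cos(3*w)/3 + w*sin(3*w)/9 - 8*w*cos(3*w)/9 - 28*sin(3*w)/27 + cos(3*w)/27 + C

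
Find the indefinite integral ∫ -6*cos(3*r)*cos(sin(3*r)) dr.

Let u = sin(3*r), so du = (3*cos(3*r)) dr.
Rewriting, the integral becomes -2·∫ cos(u) du = -2·sin(u).
Substituting back, u = sin(3*r).

-2*sin(sin(3*r)) + C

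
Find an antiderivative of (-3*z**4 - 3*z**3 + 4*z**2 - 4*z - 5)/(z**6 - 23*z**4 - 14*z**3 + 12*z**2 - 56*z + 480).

Factor the denominator: (z - 5)*(z - 2)*(z + 3)*(z + 4)*(z**2 + 4).
Partial-fraction decomposition: (17*z - 298)/(1040*(z**2 + 4)) + 167/(360*(z + 4)) - 119/(520*(z + 3)) + 23/(240*(z - 2)) - 25/(72*(z - 5)).
Integrate each term; A/(z−a) gives A·log|z−a|; the (Bz+D)/(z²+p²) term gives a log and an atan.

-25*log(z - 5)/72 + 23*log(z - 2)/240 - 119*log(z + 3)/520 + 167*log(z + 4)/360 + 17*log(z**2 + 4)/2080 - 149*atan(z/2)/1040 + C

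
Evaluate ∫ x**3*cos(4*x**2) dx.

x**2*sin(4*x**2)/8 + cos(4*x**2)/32 + C

Let u = x², du = 2x dx; rewrite as (1/2)∫ u^1·cos(4u) du.
Now integrate by parts 1 time.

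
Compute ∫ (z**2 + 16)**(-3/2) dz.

Substitute z = 4·tan(θ), so dz = 4·sec(θ)^2 dθ and the radical becomes sqrt(z**2 + 16) = 4·sec(θ) by the Pythagorean identity.
Integrate the resulting trig expression in θ, then back-substitute tan(θ) = z/4, sec(θ) = sqrt(z**2 + 16)/4 (absorbing any constant into C).

z/(16*sqrt(z**2 + 16)) + C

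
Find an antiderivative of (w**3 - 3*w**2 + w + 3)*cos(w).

w**3*sin(w) - 3*w**2*sin(w) + 3*w**2*cos(w) - 5*w*sin(w) - 6*w*cos(w) + 9*sin(w) - 5*cos(w) + C

Use integration by parts with u = w**3 - 3*w**2 + w + 3, dv = cos(w) dw, so v = sin(w).
Apply parts 3 times (tabular method): alternate signs, differentiate u down to 0, integrate dv up.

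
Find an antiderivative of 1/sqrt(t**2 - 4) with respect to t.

Substitute t = 2·sec(θ), so dt = 2·sec(θ)*tan(θ) dθ and the radical becomes sqrt(t**2 - 4) = 2·tan(θ) by the Pythagorean identity.
Integrate the resulting trig expression in θ, then back-substitute sec(θ) = t/2, tan(θ) = sqrt(t**2 - 4)/2 (absorbing any constant into C).

log(t + sqrt(t**2 - 4)) + C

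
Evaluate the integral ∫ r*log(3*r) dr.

Use integration by parts with u = log(3*r), dv = r dr.
Then du = 1/r dr and v = r**2/2.

r**2*(log(r) + log(3))/2 - r**2/4 + C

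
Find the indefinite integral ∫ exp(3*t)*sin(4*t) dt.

Let I denote the integral. Integrate by parts with u = sin(4*t), dv = exp(3*t) dt, so v = exp(3*t)/3: I = exp(3*t)*sin(4*t)/3 − (4/3)·∫ exp(3*t)*cos(4*t) dt.
Apply parts again with u = cos(4*t), dv = exp(3*t) dt: ∫ exp(3*t)*cos(4*t) dt = exp(3*t)*cos(4*t)/3 + (4/3)·I. Substituting back brings back I: I = exp(3*t)*sin(4*t)/3 - 4*exp(3*t)*cos(4*t)/9 − (16/9)·I.
Solving for I: (1 + 16/9)·I equals the remaining terms, so I = (9/25)·(exp(3*t)*sin(4*t)/3 - 4*exp(3*t)*cos(4*t)/9).

3*exp(3*t)*sin(4*t)/25 - 4*exp(3*t)*cos(4*t)/25 + C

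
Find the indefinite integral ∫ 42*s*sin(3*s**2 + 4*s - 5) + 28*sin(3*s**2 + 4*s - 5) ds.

Let u = 3*s**2 + 4*s - 5, so du = (6*s + 4) ds.
Rewriting, the integral becomes 7·∫ sin(u) du = 7·-cos(u).
Substituting back, u = 3*s**2 + 4*s - 5.

-7*cos(3*s**2 + 4*s - 5) + C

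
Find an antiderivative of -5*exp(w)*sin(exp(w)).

5*cos(exp(w)) + C

Let u = exp(w), so du = (exp(w)) dw.
Rewriting, the integral becomes -5·∫ sin(u) du = -5·-cos(u).
Substituting back, u = exp(w).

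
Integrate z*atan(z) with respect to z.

Use integration by parts with u = arctan(z), dv = z dz.
Then du = 1/(z**2 + 1) dz.

z**2*atan(z)/2 - z/2 + atan(z)/2 + C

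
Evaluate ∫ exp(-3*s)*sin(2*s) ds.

-3*exp(-3*s)*sin(2*s)/13 - 2*exp(-3*s)*cos(2*s)/13 + C

Let I denote the integral. Integrate by parts with u = sin(2*s), dv = exp(-3*s) ds, so v = -exp(-3*s)/3: I = -exp(-3*s)*sin(2*s)/3 + (2/3)·∫ exp(-3*s)*cos(2*s) ds.
Apply parts again with u = cos(2*s), dv = exp(-3*s) ds: ∫ exp(-3*s)*cos(2*s) ds = -exp(-3*s)*cos(2*s)/3 − (2/3)·I. Substituting back brings back I: I = -exp(-3*s)*sin(2*s)/3 - 2*exp(-3*s)*cos(2*s)/9 − (4/9)·I.
Solving for I: (1 + 4/9)·I equals the remaining terms, so I = (9/13)·(-exp(-3*s)*sin(2*s)/3 - 2*exp(-3*s)*cos(2*s)/9).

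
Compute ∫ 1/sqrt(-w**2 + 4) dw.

asin(w/2) + C

Substitute w = 2·sin(θ), so dw = 2·cos(θ) dθ and the radical becomes sqrt(-w**2 + 4) = 2·cos(θ) by the Pythagorean identity.
Integrate the resulting trig expression in θ, then back-substitute θ = asin(w/2), sin(θ) = w/2, cos(θ) = sqrt(-w**2 + 4)/2 (absorbing any constant into C).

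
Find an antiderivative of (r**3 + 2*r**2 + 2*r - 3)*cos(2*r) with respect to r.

Use integration by parts with u = r**3 + 2*r**2 + 2*r - 3, dv = cos(2*r) dr, so v = sin(2*r)/2.
Apply parts 3 times (tabular method): alternate signs, differentiate u down to 0, integrate dv up.

r**3*sin(2*r)/2 + r**2*sin(2*r) + 3*r**2*cos(2*r)/4 + r*sin(2*r)/4 + r*cos(2*r) - 2*sin(2*r) + cos(2*r)/8 + C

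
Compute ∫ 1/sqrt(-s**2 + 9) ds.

Substitute s = 3·sin(θ), so ds = 3·cos(θ) dθ and the radical becomes sqrt(-s**2 + 9) = 3·cos(θ) by the Pythagorean identity.
Integrate the resulting trig expression in θ, then back-substitute θ = asin(s/3), sin(θ) = s/3, cos(θ) = sqrt(-s**2 + 9)/3 (absorbing any constant into C).

asin(s/3) + C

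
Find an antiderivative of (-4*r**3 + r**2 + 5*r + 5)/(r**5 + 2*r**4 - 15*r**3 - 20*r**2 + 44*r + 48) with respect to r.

Factor the denominator: (r - 3)*(r - 2)*(r + 1)*(r + 2)*(r + 4).
Partial-fraction decomposition: 257/(252*(r + 4)) - 31/(40*(r + 2)) + 5/(36*(r + 1)) + 13/(72*(r - 2)) - 79/(140*(r - 3)).
Integrate each term: A/(r−a) contributes A·log|r−a|.

-79*log(r - 3)/140 + 13*log(r - 2)/72 + 5*log(r + 1)/36 - 31*log(r + 2)/40 + 257*log(r + 4)/252 + C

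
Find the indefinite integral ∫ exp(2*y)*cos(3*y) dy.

3*exp(2*y)*sin(3*y)/13 + 2*exp(2*y)*cos(3*y)/13 + C

Let I denote the integral. Integrate by parts with u = cos(3*y), dv = exp(2*y) dy, so v = exp(2*y)/2: I = exp(2*y)*cos(3*y)/2 + (3/2)·∫ exp(2*y)*sin(3*y) dy.
Apply parts again with u = sin(3*y), dv = exp(2*y) dy: ∫ exp(2*y)*sin(3*y) dy = exp(2*y)*sin(3*y)/2 − (3/2)·I. Substituting back brings back I: I = 3*exp(2*y)*sin(3*y)/4 + exp(2*y)*cos(3*y)/2 − (9/4)·I.
Solving for I: (1 + 9/4)·I equals the remaining terms, so I = (4/13)·(3*exp(2*y)*sin(3*y)/4 + exp(2*y)*cos(3*y)/2).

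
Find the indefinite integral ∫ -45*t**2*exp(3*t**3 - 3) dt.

-5*exp(3*t**3 - 3) + C

Let u = 3*t**3 - 3, so du = (9*t**2) dt.
Rewriting, the integral becomes -5·∫ e^u du = -5·e^u.
Substituting back, u = 3*t**3 - 3.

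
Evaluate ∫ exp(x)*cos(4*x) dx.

4*exp(x)*sin(4*x)/17 + exp(x)*cos(4*x)/17 + C

Let I denote the integral. Integrate by parts with u = cos(4*x), dv = exp(x) dx, so v = exp(x): I = exp(x)*cos(4*x) + 4·∫ exp(x)*sin(4*x) dx.
Apply parts again with u = sin(4*x), dv = exp(x) dx: ∫ exp(x)*sin(4*x) dx = exp(x)*sin(4*x) − 4·I. Substituting back brings back I: I = 4*exp(x)*sin(4*x) + exp(x)*cos(4*x) − 16·I.
Solving for I: (1 + 16)·I equals the remaining terms, so I = (1/17)·(4*exp(x)*sin(4*x) + exp(x)*cos(4*x)).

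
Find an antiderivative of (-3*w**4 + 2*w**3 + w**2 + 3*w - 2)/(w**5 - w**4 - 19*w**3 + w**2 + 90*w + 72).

-307*log(w - 4)/105 + 173*log(w - 3)/120 - 9*log(w + 1)/40 + 34*log(w + 2)/15 - 299*log(w + 3)/84 + C

Factor the denominator: (w - 4)*(w - 3)*(w + 1)*(w + 2)*(w + 3).
Partial-fraction decomposition: -299/(84*(w + 3)) + 34/(15*(w + 2)) - 9/(40*(w + 1)) + 173/(120*(w - 3)) - 307/(105*(w - 4)).
Integrate each term: A/(w−a) contributes A·log|w−a|.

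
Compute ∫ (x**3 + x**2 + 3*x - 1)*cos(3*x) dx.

x**3*sin(3*x)/3 + x**2*sin(3*x)/3 + x**2*cos(3*x)/3 + 7*x*sin(3*x)/9 + 2*x*cos(3*x)/9 - 11*sin(3*x)/27 + 7*cos(3*x)/27 + C

Use integration by parts with u = x**3 + x**2 + 3*x - 1, dv = cos(3*x) dx, so v = sin(3*x)/3.
Apply parts 3 times (tabular method): alternate signs, differentiate u down to 0, integrate dv up.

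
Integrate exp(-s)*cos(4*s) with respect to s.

4*exp(-s)*sin(4*s)/17 - exp(-s)*cos(4*s)/17 + C

Let I denote the integral. Integrate by parts with u = cos(4*s), dv = exp(-s) ds, so v = -exp(-s): I = -exp(-s)*cos(4*s) − 4·∫ exp(-s)*sin(4*s) ds.
Apply parts again with u = sin(4*s), dv = exp(-s) ds: ∫ exp(-s)*sin(4*s) ds = -exp(-s)*sin(4*s) + 4·I. Substituting back brings back I: I = 4*exp(-s)*sin(4*s) - exp(-s)*cos(4*s) − 16·I.
Solving for I: (1 + 16)·I equals the remaining terms, so I = (1/17)·(4*exp(-s)*sin(4*s) - exp(-s)*cos(4*s)).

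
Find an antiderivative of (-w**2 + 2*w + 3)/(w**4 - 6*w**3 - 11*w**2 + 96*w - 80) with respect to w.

-log(w - 5)/3 + 5*log(w - 4)/24 + log(w - 1)/15 + 7*log(w + 4)/120 + C

Factor the denominator: (w - 5)*(w - 4)*(w - 1)*(w + 4).
Partial-fraction decomposition: 7/(120*(w + 4)) + 1/(15*(w - 1)) + 5/(24*(w - 4)) - 1/(3*(w - 5)).
Integrate each term: A/(w−a) contributes A·log|w−a|.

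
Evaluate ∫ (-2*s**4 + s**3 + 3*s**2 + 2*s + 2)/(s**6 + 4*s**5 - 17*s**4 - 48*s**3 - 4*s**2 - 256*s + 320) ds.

-13*log(s - 4)/144 - log(s - 1)/75 - 267*log(s + 4)/400 + 218*log(s + 5)/261 - 93*log(s**2 + 4)/2900 - 173*atan(s/2)/2900 + C

Factor the denominator: (s - 4)*(s - 1)*(s + 4)*(s + 5)*(s**2 + 4).
Partial-fraction decomposition: -(93*s + 173)/(1450*(s**2 + 4)) + 218/(261*(s + 5)) - 267/(400*(s + 4)) - 1/(75*(s - 1)) - 13/(144*(s - 4)).
Integrate each term; A/(s−a) gives A·log|s−a|; the (Bs+D)/(s²+p²) term gives a log and an atan.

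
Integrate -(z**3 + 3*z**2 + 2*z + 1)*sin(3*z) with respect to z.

Use integration by parts with u = z**3 + 3*z**2 + 2*z + 1, dv = -sin(3*z) dz, so v = cos(3*z)/3.
Apply parts 3 times (tabular method): alternate signs, differentiate u down to 0, integrate dv up.

z**3*cos(3*z)/3 - z**2*sin(3*z)/3 + z**2*cos(3*z) - 2*z*sin(3*z)/3 + 4*z*cos(3*z)/9 - 4*sin(3*z)/27 + cos(3*z)/9 + C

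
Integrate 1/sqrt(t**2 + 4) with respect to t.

log(t + sqrt(t**2 + 4)) + C

Substitute t = 2·tan(θ), so dt = 2·sec(θ)^2 dθ and the radical becomes sqrt(t**2 + 4) = 2·sec(θ) by the Pythagorean identity.
Integrate the resulting trig expression in θ, then back-substitute tan(θ) = t/2, sec(θ) = sqrt(t**2 + 4)/2 (absorbing any constant into C).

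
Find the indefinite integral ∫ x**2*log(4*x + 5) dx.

x**3*log(4*x + 5)/3 - x**3/9 + 5*x**2/24 - 25*x/48 + 125*log(4*x + 5)/192 + C

Use integration by parts with u = log(4*x + 5), dv = x**2 dx.
Then du = 4/(4*x + 5) dx and v = x**3/3.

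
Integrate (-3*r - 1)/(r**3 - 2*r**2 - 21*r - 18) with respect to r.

-19*log(r - 6)/63 - log(r + 1)/7 + 4*log(r + 3)/9 + C

Factor the denominator: (r - 6)*(r + 1)*(r + 3).
Partial-fraction decomposition: 4/(9*(r + 3)) - 1/(7*(r + 1)) - 19/(63*(r - 6)).
Integrate each term: A/(r−a) contributes A·log|r−a|.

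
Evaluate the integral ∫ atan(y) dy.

y*atan(y) - log(y**2 + 1)/2 + C

Use integration by parts with u = arctan(y), dv = dy.
Then du = 1/(y**2 + 1) dy.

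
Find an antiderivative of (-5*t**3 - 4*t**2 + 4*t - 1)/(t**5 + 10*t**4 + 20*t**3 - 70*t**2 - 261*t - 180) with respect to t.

-5*log(t - 3)/42 + log(t + 1)/24 + 43*log(t + 3)/12 - 239*log(t + 4)/21 + 63*log(t + 5)/8 + C

Factor the denominator: (t - 3)*(t + 1)*(t + 3)*(t + 4)*(t + 5).
Partial-fraction decomposition: 63/(8*(t + 5)) - 239/(21*(t + 4)) + 43/(12*(t + 3)) + 1/(24*(t + 1)) - 5/(42*(t - 3)).
Integrate each term: A/(t−a) contributes A·log|t−a|.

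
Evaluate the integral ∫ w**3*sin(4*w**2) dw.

-w**2*cos(4*w**2)/8 + sin(4*w**2)/32 + C

Let u = w², du = 2w dw; rewrite as (1/2)∫ u^1·sin(4u) du.
Now integrate by parts 1 time.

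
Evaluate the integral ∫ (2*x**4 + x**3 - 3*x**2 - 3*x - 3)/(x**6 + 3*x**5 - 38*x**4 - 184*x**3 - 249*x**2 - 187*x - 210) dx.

829*log(x - 7)/9000 - log(x + 2)/9 + 57*log(x + 3)/100 - 59*log(x + 5)/104 + 53*log(x**2 + 1)/6500 + 21*atan(x)/3250 + C

Factor the denominator: (x - 7)*(x + 2)*(x + 3)*(x + 5)*(x**2 + 1).
Partial-fraction decomposition: (53*x + 21)/(3250*(x**2 + 1)) - 59/(104*(x + 5)) + 57/(100*(x + 3)) - 1/(9*(x + 2)) + 829/(9000*(x - 7)).
Integrate each term; A/(x−a) gives A·log|x−a|; the (Bx+D)/(x²+p²) term gives a log and an atan.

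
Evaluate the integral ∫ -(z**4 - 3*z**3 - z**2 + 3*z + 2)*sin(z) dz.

Use integration by parts with u = z**4 - 3*z**3 - z**2 + 3*z + 2, dv = -sin(z) dz, so v = cos(z).
Apply parts 4 times (tabular method): alternate signs, differentiate u down to 0, integrate dv up.

z**4*cos(z) - 4*z**3*sin(z) - 3*z**3*cos(z) + 9*z**2*sin(z) - 13*z**2*cos(z) + 26*z*sin(z) + 21*z*cos(z) - 21*sin(z) + 28*cos(z) + C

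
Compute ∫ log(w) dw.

w*log(w) - w + C

Use integration by parts with u = log(w), dv = dw.
Then du = 1/w dw and v = w.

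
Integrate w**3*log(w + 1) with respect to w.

Use integration by parts with u = log(w + 1), dv = w**3 dw.
Then du = 1/(w + 1) dw and v = w**4/4.

w**4*log(w + 1)/4 - w**4/16 + w**3/12 - w**2/8 + w/4 - log(w + 1)/4 + C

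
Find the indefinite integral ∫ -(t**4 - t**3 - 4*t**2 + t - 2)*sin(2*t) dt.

Use integration by parts with u = t**4 - t**3 - 4*t**2 + t - 2, dv = -sin(2*t) dt, so v = cos(2*t)/2.
Apply parts 4 times (tabular method): alternate signs, differentiate u down to 0, integrate dv up.

t**4*cos(2*t)/2 - t**3*sin(2*t) - t**3*cos(2*t)/2 + 3*t**2*sin(2*t)/4 - 7*t**2*cos(2*t)/2 + 7*t*sin(2*t)/2 + 5*t*cos(2*t)/4 - 5*sin(2*t)/8 + 3*cos(2*t)/4 + C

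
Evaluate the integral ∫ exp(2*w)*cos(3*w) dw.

Let I denote the integral. Integrate by parts with u = cos(3*w), dv = exp(2*w) dw, so v = exp(2*w)/2: I = exp(2*w)*cos(3*w)/2 + (3/2)·∫ exp(2*w)*sin(3*w) dw.
Apply parts again with u = sin(3*w), dv = exp(2*w) dw: ∫ exp(2*w)*sin(3*w) dw = exp(2*w)*sin(3*w)/2 − (3/2)·I. Substituting back brings back I: I = 3*exp(2*w)*sin(3*w)/4 + exp(2*w)*cos(3*w)/2 − (9/4)·I.
Solving for I: (1 + 9/4)·I equals the remaining terms, so I = (4/13)·(3*exp(2*w)*sin(3*w)/4 + exp(2*w)*cos(3*w)/2).

3*exp(2*w)*sin(3*w)/13 + 2*exp(2*w)*cos(3*w)/13 + C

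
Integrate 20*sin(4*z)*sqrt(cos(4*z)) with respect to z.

Let u = cos(4*z), so du = (-4*sin(4*z)) dz.
Rewriting, the integral becomes -5·∫ √u du = -5·(2/3)u^(3/2).
Substituting back, u = cos(4*z).

-10*cos(4*z)**(3/2)/3 + C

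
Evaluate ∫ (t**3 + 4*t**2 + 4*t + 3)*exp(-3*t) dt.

Use integration by parts with u = t**3 + 4*t**2 + 4*t + 3, dv = exp(-3*t) dt, so v = -exp(-3*t)/3.
Apply parts 3 times (tabular method): alternate signs, differentiate u down to 0, integrate dv up.

(-9*t**3 - 45*t**2 - 66*t - 49)*exp(-3*t)/27 + C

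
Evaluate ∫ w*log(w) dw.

w**2*log(w)/2 - w**2/4 + C

Use integration by parts with u = log(w), dv = w dw.
Then du = 1/w dw and v = w**2/2.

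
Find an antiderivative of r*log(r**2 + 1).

Let u = r**2 + 1, so du = (2*r) dr.
The integral becomes (1/2)·∫ log(u) du; integrate by parts with u′=log(u), dv′=du.

r**2*log(r**2 + 1)/2 - r**2/2 + log(r**2 + 1)/2 + C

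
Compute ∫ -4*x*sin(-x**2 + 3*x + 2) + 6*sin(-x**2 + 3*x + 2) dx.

-2*cos(-x**2 + 3*x + 2) + C

Let u = x**2 - 3*x - 2, so du = (2*x - 3) dx.
Rewriting, the integral becomes 2·∫ sin(u) du = 2·-cos(u).
Substituting back, u = x**2 - 3*x - 2.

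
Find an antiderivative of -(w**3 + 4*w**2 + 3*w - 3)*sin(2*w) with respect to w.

Use integration by parts with u = w**3 + 4*w**2 + 3*w - 3, dv = -sin(2*w) dw, so v = cos(2*w)/2.
Apply parts 3 times (tabular method): alternate signs, differentiate u down to 0, integrate dv up.

w**3*cos(2*w)/2 - 3*w**2*sin(2*w)/4 + 2*w**2*cos(2*w) - 2*w*sin(2*w) + 3*w*cos(2*w)/4 - 3*sin(2*w)/8 - 5*cos(2*w)/2 + C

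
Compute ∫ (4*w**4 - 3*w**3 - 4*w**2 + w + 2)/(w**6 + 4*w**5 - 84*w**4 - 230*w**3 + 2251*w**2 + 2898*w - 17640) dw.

Factor the denominator: (w - 6)*(w - 5)*(w - 3)*(w + 4)*(w + 7)**2.
Partial-fraction decomposition: 7808/(114075*(w + 7)) + 1304/(585*(w + 7)**2) - 115/(567*(w + 4)) + 53/(1050*(w - 3)) - 127/(162*(w - 5)) + 440/(507*(w - 6)).
Integrate each term; A/(w−a) gives A·log|w−a|; A/(w−a)² gives −A/(w−a).

440*log(w - 6)/507 - 127*log(w - 5)/162 + 53*log(w - 3)/1050 - 115*log(w + 4)/567 + 7808*log(w + 7)/114075 - 1304/(585*w + 4095) + C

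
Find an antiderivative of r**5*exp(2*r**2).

Let u = r², du = 2r dr; rewrite as (1/2)∫ u^2·exp(2u) du.
Now integrate by parts 2 times.

(2*r**4 - 2*r**2 + 1)*exp(2*r**2)/8 + C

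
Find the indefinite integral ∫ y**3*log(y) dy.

y**4*log(y)/4 - y**4/16 + C

Use integration by parts with u = log(y), dv = y**3 dy.
Then du = 1/y dy and v = y**4/4.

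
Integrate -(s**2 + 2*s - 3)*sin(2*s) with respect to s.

Use integration by parts with u = s**2 + 2*s - 3, dv = -sin(2*s) ds, so v = cos(2*s)/2.
Apply parts 2 times (tabular method): alternate signs, differentiate u down to 0, integrate dv up.

s**2*cos(2*s)/2 - s*sin(2*s)/2 + s*cos(2*s) - sin(2*s)/2 - 7*cos(2*s)/4 + C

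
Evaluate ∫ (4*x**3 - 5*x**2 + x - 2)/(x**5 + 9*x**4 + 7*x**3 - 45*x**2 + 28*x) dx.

Factor the denominator: x*(x - 1)**2*(x + 4)*(x + 7).
Partial-fraction decomposition: -271/(224*(x + 7)) + 57/(50*(x + 4)) + 113/(800*(x - 1)) - 1/(20*(x - 1)**2) - 1/(14*x).
Integrate each term; A/(x−a) gives A·log|x−a|; A/(x−a)² gives −A/(x−a).

-log(x)/14 + 113*log(x - 1)/800 + 57*log(x + 4)/50 - 271*log(x + 7)/224 + 1/(20*x - 20) + C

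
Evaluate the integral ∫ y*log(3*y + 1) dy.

y**2*log(3*y + 1)/2 - y**2/4 + y/6 - log(3*y + 1)/18 + C

Use integration by parts with u = log(3*y + 1), dv = y dy.
Then du = 3/(3*y + 1) dy and v = y**2/2.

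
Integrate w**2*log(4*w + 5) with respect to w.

Use integration by parts with u = log(4*w + 5), dv = w**2 dw.
Then du = 4/(4*w + 5) dw and v = w**3/3.

w**3*log(4*w + 5)/3 - w**3/9 + 5*w**2/24 - 25*w/48 + 125*log(4*w + 5)/192 + C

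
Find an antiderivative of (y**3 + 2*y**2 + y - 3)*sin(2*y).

Use integration by parts with u = y**3 + 2*y**2 + y - 3, dv = sin(2*y) dy, so v = -cos(2*y)/2.
Apply parts 3 times (tabular method): alternate signs, differentiate u down to 0, integrate dv up.

-y**3*cos(2*y)/2 + 3*y**2*sin(2*y)/4 - y**2*cos(2*y) + y*sin(2*y) + y*cos(2*y)/4 - sin(2*y)/8 + 2*cos(2*y) + C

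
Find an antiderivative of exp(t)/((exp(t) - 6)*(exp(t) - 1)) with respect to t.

log(exp(t) - 6)/5 - log(exp(t) - 1)/5 + C

Let u = e^t, du = e^t dt.
The integral becomes ∫ du/((u-1)(u-6)); decompose into partial fractions.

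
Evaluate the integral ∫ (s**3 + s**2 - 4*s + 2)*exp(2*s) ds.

Use integration by parts with u = s**3 + s**2 - 4*s + 2, dv = exp(2*s) ds, so v = exp(2*s)/2.
Apply parts 3 times (tabular method): alternate signs, differentiate u down to 0, integrate dv up.

(4*s**3 - 2*s**2 - 14*s + 15)*exp(2*s)/8 + C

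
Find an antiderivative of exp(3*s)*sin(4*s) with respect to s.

Let I denote the integral. Integrate by parts with u = sin(4*s), dv = exp(3*s) ds, so v = exp(3*s)/3: I = exp(3*s)*sin(4*s)/3 − (4/3)·∫ exp(3*s)*cos(4*s) ds.
Apply parts again with u = cos(4*s), dv = exp(3*s) ds: ∫ exp(3*s)*cos(4*s) ds = exp(3*s)*cos(4*s)/3 + (4/3)·I. Substituting back brings back I: I = exp(3*s)*sin(4*s)/3 - 4*exp(3*s)*cos(4*s)/9 − (16/9)·I.
Solving for I: (1 + 16/9)·I equals the remaining terms, so I = (9/25)·(exp(3*s)*sin(4*s)/3 - 4*exp(3*s)*cos(4*s)/9).

3*exp(3*s)*sin(4*s)/25 - 4*exp(3*s)*cos(4*s)/25 + C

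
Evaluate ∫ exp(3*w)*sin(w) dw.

Let I denote the integral. Integrate by parts with u = sin(w), dv = exp(3*w) dw, so v = exp(3*w)/3: I = exp(3*w)*sin(w)/3 − (1/3)·∫ exp(3*w)*cos(w) dw.
Apply parts again with u = cos(w), dv = exp(3*w) dw: ∫ exp(3*w)*cos(w) dw = exp(3*w)*cos(w)/3 + (1/3)·I. Substituting back brings back I: I = exp(3*w)*sin(w)/3 - exp(3*w)*cos(w)/9 − (1/9)·I.
Solving for I: (1 + 1/9)·I equals the remaining terms, so I = (9/10)·(exp(3*w)*sin(w)/3 - exp(3*w)*cos(w)/9).

3*exp(3*w)*sin(w)/10 - exp(3*w)*cos(w)/10 + C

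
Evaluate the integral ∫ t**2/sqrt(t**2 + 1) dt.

Substitute t = tan(θ), so dt = sec(θ)^2 dθ and the radical becomes sqrt(t**2 + 1) = sec(θ) by the Pythagorean identity.
Integrate the resulting trig expression in θ, then back-substitute tan(θ) = t, sec(θ) = sqrt(t**2 + 1) (absorbing any constant into C).

t*sqrt(t**2 + 1)/2 - log(t + sqrt(t**2 + 1))/2 + C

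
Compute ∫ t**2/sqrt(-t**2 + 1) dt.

-t*sqrt(-t**2 + 1)/2 + asin(t)/2 + C

Substitute t = sin(θ), so dt = cos(θ) dθ and the radical becomes sqrt(-t**2 + 1) = cos(θ) by the Pythagorean identity.
Integrate the resulting trig expression in θ, then back-substitute θ = asin(t), sin(θ) = t, cos(θ) = sqrt(-t**2 + 1) (absorbing any constant into C).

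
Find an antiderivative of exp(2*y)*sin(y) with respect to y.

Let I denote the integral. Integrate by parts with u = sin(y), dv = exp(2*y) dy, so v = exp(2*y)/2: I = exp(2*y)*sin(y)/2 − (1/2)·∫ exp(2*y)*cos(y) dy.
Apply parts again with u = cos(y), dv = exp(2*y) dy: ∫ exp(2*y)*cos(y) dy = exp(2*y)*cos(y)/2 + (1/2)·I. Substituting back brings back I: I = exp(2*y)*sin(y)/2 - exp(2*y)*cos(y)/4 − (1/4)·I.
Solving for I: (1 + 1/4)·I equals the remaining terms, so I = (4/5)·(exp(2*y)*sin(y)/2 - exp(2*y)*cos(y)/4).

2*exp(2*y)*sin(y)/5 - exp(2*y)*cos(y)/5 + C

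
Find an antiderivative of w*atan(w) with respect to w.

w**2*atan(w)/2 - w/2 + atan(w)/2 + C

Use integration by parts with u = arctan(w), dv = w dw.
Then du = 1/(w**2 + 1) dw.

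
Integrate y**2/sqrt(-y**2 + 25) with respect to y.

Substitute y = 5·sin(θ), so dy = 5·cos(θ) dθ and the radical becomes sqrt(-y**2 + 25) = 5·cos(θ) by the Pythagorean identity.
Integrate the resulting trig expression in θ, then back-substitute θ = asin(y/5), sin(θ) = y/5, cos(θ) = sqrt(-y**2 + 25)/5 (absorbing any constant into C).

-y*sqrt(-y**2 + 25)/2 + 25*asin(y/5)/2 + C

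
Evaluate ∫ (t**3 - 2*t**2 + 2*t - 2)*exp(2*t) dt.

(4*t**3 - 14*t**2 + 22*t - 19)*exp(2*t)/8 + C

Use integration by parts with u = t**3 - 2*t**2 + 2*t - 2, dv = exp(2*t) dt, so v = exp(2*t)/2.
Apply parts 3 times (tabular method): alternate signs, differentiate u down to 0, integrate dv up.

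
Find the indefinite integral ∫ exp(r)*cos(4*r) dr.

4*exp(r)*sin(4*r)/17 + exp(r)*cos(4*r)/17 + C

Let I denote the integral. Integrate by parts with u = cos(4*r), dv = exp(r) dr, so v = exp(r): I = exp(r)*cos(4*r) + 4·∫ exp(r)*sin(4*r) dr.
Apply parts again with u = sin(4*r), dv = exp(r) dr: ∫ exp(r)*sin(4*r) dr = exp(r)*sin(4*r) − 4·I. Substituting back brings back I: I = 4*exp(r)*sin(4*r) + exp(r)*cos(4*r) − 16·I.
Solving for I: (1 + 16)·I equals the remaining terms, so I = (1/17)·(4*exp(r)*sin(4*r) + exp(r)*cos(4*r)).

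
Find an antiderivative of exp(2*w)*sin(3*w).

2*exp(2*w)*sin(3*w)/13 - 3*exp(2*w)*cos(3*w)/13 + C

Let I denote the integral. Integrate by parts with u = sin(3*w), dv = exp(2*w) dw, so v = exp(2*w)/2: I = exp(2*w)*sin(3*w)/2 − (3/2)·∫ exp(2*w)*cos(3*w) dw.
Apply parts again with u = cos(3*w), dv = exp(2*w) dw: ∫ exp(2*w)*cos(3*w) dw = exp(2*w)*cos(3*w)/2 + (3/2)·I. Substituting back brings back I: I = exp(2*w)*sin(3*w)/2 - 3*exp(2*w)*cos(3*w)/4 − (9/4)·I.
Solving for I: (1 + 9/4)·I equals the remaining terms, so I = (4/13)·(exp(2*w)*sin(3*w)/2 - 3*exp(2*w)*cos(3*w)/4).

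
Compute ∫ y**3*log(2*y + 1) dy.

y**4*log(2*y + 1)/4 - y**4/16 + y**3/24 - y**2/32 + y/32 - log(2*y + 1)/64 + C

Use integration by parts with u = log(2*y + 1), dv = y**3 dy.
Then du = 2/(2*y + 1) dy and v = y**4/4.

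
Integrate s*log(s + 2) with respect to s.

Use integration by parts with u = log(s + 2), dv = s ds.
Then du = 1/(s + 2) ds and v = s**2/2.

s**2*log(s + 2)/2 - s**2/4 + s - 2*log(s + 2) + C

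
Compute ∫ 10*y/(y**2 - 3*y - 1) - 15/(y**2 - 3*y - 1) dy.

Let u = y**2 - 3*y - 1, so du = (2*y - 3) dy.
Rewriting, the integral becomes 5·∫ 1/u du = 5·log(u).
Substituting back, u = y**2 - 3*y - 1.

5*log(y**2 - 3*y - 1) + C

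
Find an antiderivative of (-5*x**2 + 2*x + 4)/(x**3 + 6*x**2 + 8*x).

Factor the denominator: x*(x + 2)*(x + 4).
Partial-fraction decomposition: -21/(2*(x + 4)) + 5/(x + 2) + 1/(2*x).
Integrate each term: A/(x−a) contributes A·log|x−a|.

log(x)/2 + 5*log(x + 2) - 21*log(x + 4)/2 + C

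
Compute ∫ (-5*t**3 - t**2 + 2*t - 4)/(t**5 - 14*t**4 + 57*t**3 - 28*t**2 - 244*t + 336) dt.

-877*log(t - 7)/270 + 83*log(t - 4)/9 - 71*log(t - 3)/10 + 11*log(t - 2)/10 + 7*log(t + 2)/270 + C

Factor the denominator: (t - 7)*(t - 4)*(t - 3)*(t - 2)*(t + 2).
Partial-fraction decomposition: 7/(270*(t + 2)) + 11/(10*(t - 2)) - 71/(10*(t - 3)) + 83/(9*(t - 4)) - 877/(270*(t - 7)).
Integrate each term: A/(t−a) contributes A·log|t−a|.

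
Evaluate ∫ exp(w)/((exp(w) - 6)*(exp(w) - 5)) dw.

log(exp(w) - 6) - log(exp(w) - 5) + C

Let u = e^w, du = e^w dw.
The integral becomes ∫ du/((u-5)(u-6)); decompose into partial fractions.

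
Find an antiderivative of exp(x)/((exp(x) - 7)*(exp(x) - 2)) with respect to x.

Let u = e^x, du = e^x dx.
The integral becomes ∫ du/((u-7)(u-2)); decompose into partial fractions.

log(exp(x) - 7)/5 - log(exp(x) - 2)/5 + C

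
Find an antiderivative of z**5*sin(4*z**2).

-z**4*cos(4*z**2)/8 + z**2*sin(4*z**2)/16 + cos(4*z**2)/64 + C

Let u = z², du = 2z dz; rewrite as (1/2)∫ u^2·sin(4u) du.
Now integrate by parts 2 times.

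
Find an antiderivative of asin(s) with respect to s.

s*asin(s) + sqrt(-s**2 + 1) + C

Use integration by parts with u = arcsin(s), dv = ds.
Then du = 1/sqrt(-s**2 + 1) ds.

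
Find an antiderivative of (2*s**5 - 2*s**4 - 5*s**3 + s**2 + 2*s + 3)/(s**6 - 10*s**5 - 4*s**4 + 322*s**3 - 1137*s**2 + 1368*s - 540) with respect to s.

Factor the denominator: (s - 6)*(s - 5)*(s - 3)*(s - 1)**2*(s + 6).
Partial-fraction decomposition: 631/(2156*(s + 6)) + 1147/(39200*(s - 1)) - 1/(280*(s - 1)**2) + 23/(24*(s - 3)) - 4413/(352*(s - 5)) + 3977/(300*(s - 6)).
Integrate each term; A/(s−a) gives A·log|s−a|; A/(s−a)² gives −A/(s−a).

3977*log(s - 6)/300 - 4413*log(s - 5)/352 + 23*log(s - 3)/24 + 1147*log(s - 1)/39200 + 631*log(s + 6)/2156 + 1/(280*s - 280) + C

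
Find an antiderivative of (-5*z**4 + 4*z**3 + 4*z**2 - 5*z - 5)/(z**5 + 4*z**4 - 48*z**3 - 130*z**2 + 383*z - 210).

Factor the denominator: (z - 6)*(z - 1)**2*(z + 5)*(z + 7).
Partial-fraction decomposition: -13151/(1664*(z + 7)) + 3505/(792*(z + 5)) + 523/(28800*(z - 1)) + 7/(240*(z - 1)**2) - 5507/(3575*(z - 6)).
Integrate each term; A/(z−a) gives A·log|z−a|; A/(z−a)² gives −A/(z−a).

-5507*log(z - 6)/3575 + 523*log(z - 1)/28800 + 3505*log(z + 5)/792 - 13151*log(z + 7)/1664 - 7/(240*z - 240) + C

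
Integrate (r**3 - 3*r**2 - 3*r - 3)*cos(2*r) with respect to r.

Use integration by parts with u = r**3 - 3*r**2 - 3*r - 3, dv = cos(2*r) dr, so v = sin(2*r)/2.
Apply parts 3 times (tabular method): alternate signs, differentiate u down to 0, integrate dv up.

r**3*sin(2*r)/2 - 3*r**2*sin(2*r)/2 + 3*r**2*cos(2*r)/4 - 9*r*sin(2*r)/4 - 3*r*cos(2*r)/2 - 3*sin(2*r)/4 - 9*cos(2*r)/8 + C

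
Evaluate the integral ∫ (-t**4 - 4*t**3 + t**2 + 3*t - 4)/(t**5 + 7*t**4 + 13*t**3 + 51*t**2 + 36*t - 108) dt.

-log(t - 1)/42 - 5*log(t + 2)/78 - 209*log(t + 6)/630 - 679*log(t**2 + 9)/2340 + 353*atan(t/3)/1170 + C

Factor the denominator: (t - 1)*(t + 2)*(t + 6)*(t**2 + 9).
Partial-fraction decomposition: -(679*t - 1059)/(1170*(t**2 + 9)) - 209/(630*(t + 6)) - 5/(78*(t + 2)) - 1/(42*(t - 1)).
Integrate each term; A/(t−a) gives A·log|t−a|; the (Bt+D)/(t²+p²) term gives a log and an atan.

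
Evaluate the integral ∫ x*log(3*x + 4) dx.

Use integration by parts with u = log(3*x + 4), dv = x dx.
Then du = 3/(3*x + 4) dx and v = x**2/2.

x**2*log(3*x + 4)/2 - x**2/4 + 2*x/3 - 8*log(3*x + 4)/9 + C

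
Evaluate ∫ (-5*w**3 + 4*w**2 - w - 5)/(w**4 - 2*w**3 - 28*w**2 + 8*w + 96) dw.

Factor the denominator: (w - 6)*(w - 2)*(w + 2)*(w + 4).
Partial-fraction decomposition: -383/(120*(w + 4)) + 53/(64*(w + 2)) + 31/(96*(w - 2)) - 947/(320*(w - 6)).
Integrate each term: A/(w−a) contributes A·log|w−a|.

-947*log(w - 6)/320 + 31*log(w - 2)/96 + 53*log(w + 2)/64 - 383*log(w + 4)/120 + C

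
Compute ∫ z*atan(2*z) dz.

Use integration by parts with u = arctan(2*z), dv = z dz.
Then du = 2/(4*z**2 + 1) dz.

z**2*atan(2*z)/2 - z/4 + atan(2*z)/8 + C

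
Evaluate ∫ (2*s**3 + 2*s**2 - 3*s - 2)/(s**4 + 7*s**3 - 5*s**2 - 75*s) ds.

2*log(s)/75 + 61*log(s - 3)/192 + 2649*log(s + 5)/1600 + 187/(40*s + 200) + C

Factor the denominator: s*(s - 3)*(s + 5)**2.
Partial-fraction decomposition: 2649/(1600*(s + 5)) - 187/(40*(s + 5)**2) + 61/(192*(s - 3)) + 2/(75*s).
Integrate each term; A/(s−a) gives A·log|s−a|; A/(s−a)² gives −A/(s−a).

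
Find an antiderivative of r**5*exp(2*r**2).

Let u = r², du = 2r dr; rewrite as (1/2)∫ u^2·exp(2u) du.
Now integrate by parts 2 times.

(2*r**4 - 2*r**2 + 1)*exp(2*r**2)/8 + C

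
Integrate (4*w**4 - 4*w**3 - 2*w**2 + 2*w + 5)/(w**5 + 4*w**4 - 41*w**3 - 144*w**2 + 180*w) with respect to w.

log(w)/36 + 853*log(w - 6)/792 - log(w - 1)/42 - 589*log(w + 5)/66 + 5969*log(w + 6)/504 + C

Factor the denominator: w*(w - 6)*(w - 1)*(w + 5)*(w + 6).
Partial-fraction decomposition: 5969/(504*(w + 6)) - 589/(66*(w + 5)) - 1/(42*(w - 1)) + 853/(792*(w - 6)) + 1/(36*w).
Integrate each term: A/(w−a) contributes A·log|w−a|.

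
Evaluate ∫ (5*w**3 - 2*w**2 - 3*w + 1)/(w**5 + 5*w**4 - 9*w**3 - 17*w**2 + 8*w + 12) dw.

3*log(w - 2)/8 - log(w - 1)/28 + 47*log(w + 1)/100 - 1133*log(w + 6)/1400 + 1/(10*w + 10) + C

Factor the denominator: (w - 2)*(w - 1)*(w + 1)**2*(w + 6).
Partial-fraction decomposition: -1133/(1400*(w + 6)) + 47/(100*(w + 1)) - 1/(10*(w + 1)**2) - 1/(28*(w - 1)) + 3/(8*(w - 2)).
Integrate each term; A/(w−a) gives A·log|w−a|; A/(w−a)² gives −A/(w−a).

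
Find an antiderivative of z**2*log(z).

z**3*log(z)/3 - z**3/9 + C

Use integration by parts with u = log(z), dv = z**2 dz.
Then du = 1/z dz and v = z**3/3.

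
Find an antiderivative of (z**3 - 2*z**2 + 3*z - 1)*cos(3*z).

z**3*sin(3*z)/3 - 2*z**2*sin(3*z)/3 + z**2*cos(3*z)/3 + 7*z*sin(3*z)/9 - 4*z*cos(3*z)/9 - 5*sin(3*z)/27 + 7*cos(3*z)/27 + C

Use integration by parts with u = z**3 - 2*z**2 + 3*z - 1, dv = cos(3*z) dz, so v = sin(3*z)/3.
Apply parts 3 times (tabular method): alternate signs, differentiate u down to 0, integrate dv up.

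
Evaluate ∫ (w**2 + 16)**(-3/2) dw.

Substitute w = 4·tan(θ), so dw = 4·sec(θ)^2 dθ and the radical becomes sqrt(w**2 + 16) = 4·sec(θ) by the Pythagorean identity.
Integrate the resulting trig expression in θ, then back-substitute tan(θ) = w/4, sec(θ) = sqrt(w**2 + 16)/4 (absorbing any constant into C).

w/(16*sqrt(w**2 + 16)) + C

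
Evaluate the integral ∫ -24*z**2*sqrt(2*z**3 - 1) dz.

Let u = 2*z**3 - 1, so du = (6*z**2) dz.
Rewriting, the integral becomes -4·∫ √u du = -4·(2/3)u^(3/2).
Substituting back, u = 2*z**3 - 1.

-8*(2*z**3 - 1)**(3/2)/3 + C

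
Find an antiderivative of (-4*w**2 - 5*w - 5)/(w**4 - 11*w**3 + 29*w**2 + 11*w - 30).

Factor the denominator: (w - 6)*(w - 5)*(w - 1)*(w + 1).
Partial-fraction decomposition: 1/(21*(w + 1)) - 7/(20*(w - 1)) + 65/(12*(w - 5)) - 179/(35*(w - 6)).
Integrate each term: A/(w−a) contributes A·log|w−a|.

-179*log(w - 6)/35 + 65*log(w - 5)/12 - 7*log(w - 1)/20 + log(w + 1)/21 + C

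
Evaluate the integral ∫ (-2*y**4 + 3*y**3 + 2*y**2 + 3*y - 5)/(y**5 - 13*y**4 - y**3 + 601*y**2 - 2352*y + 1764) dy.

-3659*log(y - 7)/84 + 13606*log(y - 6)/325 - log(y - 1)/1200 - 443*log(y + 7)/1456 - 143/(5*y - 30) + C

Factor the denominator: (y - 7)*(y - 6)**2*(y - 1)*(y + 7).
Partial-fraction decomposition: -443/(1456*(y + 7)) - 1/(1200*(y - 1)) + 13606/(325*(y - 6)) + 143/(5*(y - 6)**2) - 3659/(84*(y - 7)).
Integrate each term; A/(y−a) gives A·log|y−a|; A/(y−a)² gives −A/(y−a).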